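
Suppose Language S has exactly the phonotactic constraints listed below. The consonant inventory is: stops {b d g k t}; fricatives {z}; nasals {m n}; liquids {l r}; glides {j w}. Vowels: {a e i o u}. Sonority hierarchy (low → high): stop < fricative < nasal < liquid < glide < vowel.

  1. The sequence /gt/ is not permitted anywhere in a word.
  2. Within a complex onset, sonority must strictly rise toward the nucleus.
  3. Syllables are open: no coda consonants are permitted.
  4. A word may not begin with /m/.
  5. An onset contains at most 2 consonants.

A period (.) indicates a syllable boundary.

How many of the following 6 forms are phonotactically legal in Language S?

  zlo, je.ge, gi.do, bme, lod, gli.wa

5

zlo — σ1 onset /zl/ (2→4 rises), coda /∅/ ok → phonotactically legal
je.ge — σ1 onset /j/, coda /∅/ ok; σ2 onset /g/, coda /∅/ ok → phonotactically legal
gi.do — σ1 onset /g/, coda /∅/ ok; σ2 onset /d/, coda /∅/ ok → phonotactically legal
bme — σ1 onset /bm/ (1→3 rises), coda /∅/ ok → phonotactically legal
lod — violates constraint 3: syllable 1 coda /d/ has 1 consonant (> 0) → phonotactically illegal
gli.wa — σ1 onset /gl/ (1→4 rises), coda /∅/ ok; σ2 onset /w/, coda /∅/ ok → phonotactically legal
Phonotactically legal: zlo, je.ge, gi.do, bme, gli.wa → 5.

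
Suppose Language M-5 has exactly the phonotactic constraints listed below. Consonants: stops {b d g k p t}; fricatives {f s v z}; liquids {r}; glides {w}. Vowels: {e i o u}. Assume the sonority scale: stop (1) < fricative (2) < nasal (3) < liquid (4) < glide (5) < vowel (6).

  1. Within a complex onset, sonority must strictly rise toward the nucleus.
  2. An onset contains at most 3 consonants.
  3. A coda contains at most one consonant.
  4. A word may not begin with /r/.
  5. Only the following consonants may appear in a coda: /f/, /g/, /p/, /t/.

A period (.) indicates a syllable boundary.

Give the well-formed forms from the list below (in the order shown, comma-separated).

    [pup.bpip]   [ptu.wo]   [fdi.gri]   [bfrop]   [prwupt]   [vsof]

[bfrop]

[pup.bpip] — violates constraint 1: syllable 2 onset /bp/: /b/ (stop, 1) → /p/ (stop, 1) does not rise → ill-formed
[ptu.wo] — violates constraint 1: syllable 1 onset /pt/: /p/ (stop, 1) → /t/ (stop, 1) does not rise → ill-formed
[fdi.gri] — violates constraint 1: syllable 1 onset /fd/: /f/ (fricative, 2) → /d/ (stop, 1) does not rise → ill-formed
[bfrop] — σ1 onset /bfr/ (1→2→4 rises), coda /p/ ok → well-formed
[prwupt] — violates constraint 3: syllable 1 coda /pt/ has 2 consonants (> 1) → ill-formed
[vsof] — violates constraint 1: syllable 1 onset /vs/: /v/ (fricative, 2) → /s/ (fricative, 2) does not rise → ill-formed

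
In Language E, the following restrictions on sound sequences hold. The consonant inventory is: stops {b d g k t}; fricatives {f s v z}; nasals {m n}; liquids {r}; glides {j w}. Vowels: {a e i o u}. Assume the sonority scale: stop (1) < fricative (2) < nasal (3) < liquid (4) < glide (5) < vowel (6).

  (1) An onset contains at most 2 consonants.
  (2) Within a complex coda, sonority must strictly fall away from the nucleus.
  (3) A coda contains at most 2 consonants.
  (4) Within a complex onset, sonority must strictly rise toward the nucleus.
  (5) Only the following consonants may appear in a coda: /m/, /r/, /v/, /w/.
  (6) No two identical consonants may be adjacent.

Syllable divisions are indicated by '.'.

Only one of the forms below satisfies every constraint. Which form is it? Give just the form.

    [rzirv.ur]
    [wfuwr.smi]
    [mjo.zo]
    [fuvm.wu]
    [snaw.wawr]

[rzirv.ur] — violates constraint 4: syllable 1 onset /rz/: /r/ (liquid, 4) → /z/ (fricative, 2) does not rise → not permitted
[wfuwr.smi] — violates constraint 4: syllable 1 onset /wf/: /w/ (glide, 5) → /f/ (fricative, 2) does not rise → not permitted
[mjo.zo] — σ1 onset /mj/ (3→5 rises), coda /∅/ ok; σ2 onset /z/, coda /∅/ ok → permitted
[fuvm.wu] — violates constraint 2: syllable 1 coda /vm/: /v/ (fricative, 2) → /m/ (nasal, 3) does not fall → not permitted
[snaw.wawr] — violates constraint 6: adjacent identical consonants /ww/ → not permitted

[mjo.zo]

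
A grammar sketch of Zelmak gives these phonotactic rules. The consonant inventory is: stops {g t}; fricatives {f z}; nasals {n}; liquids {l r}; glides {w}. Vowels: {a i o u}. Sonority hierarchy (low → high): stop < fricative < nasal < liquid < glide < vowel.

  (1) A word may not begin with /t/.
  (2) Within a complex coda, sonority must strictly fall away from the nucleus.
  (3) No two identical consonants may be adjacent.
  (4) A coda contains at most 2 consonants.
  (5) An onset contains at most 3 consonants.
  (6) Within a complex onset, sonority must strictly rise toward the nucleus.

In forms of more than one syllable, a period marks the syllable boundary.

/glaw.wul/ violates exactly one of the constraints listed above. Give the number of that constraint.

/glaw.wul/: adjacent identical consonants /ww/.
This is a violation of constraint 3: "No two identical consonants may be adjacent."
The remaining constraints (1, 2, 4, 5, 6) are satisfied.

3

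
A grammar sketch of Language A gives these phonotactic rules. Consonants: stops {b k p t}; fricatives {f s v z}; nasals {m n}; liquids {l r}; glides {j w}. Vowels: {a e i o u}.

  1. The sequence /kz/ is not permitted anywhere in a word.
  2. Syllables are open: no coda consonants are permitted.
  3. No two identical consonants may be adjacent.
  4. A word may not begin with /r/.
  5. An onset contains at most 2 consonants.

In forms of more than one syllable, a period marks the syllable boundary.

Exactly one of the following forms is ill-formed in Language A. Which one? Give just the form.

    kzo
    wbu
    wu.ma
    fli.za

kzo — violates constraint 1: contains banned sequence /kz/ → ill-formed
wbu — σ1 onset /wb/ (2C), coda /∅/ ok → well-formed
wu.ma — σ1 onset /w/, coda /∅/ ok; σ2 onset /m/, coda /∅/ ok → well-formed
fli.za — σ1 onset /fl/ (2C), coda /∅/ ok; σ2 onset /z/, coda /∅/ ok → well-formed

kzo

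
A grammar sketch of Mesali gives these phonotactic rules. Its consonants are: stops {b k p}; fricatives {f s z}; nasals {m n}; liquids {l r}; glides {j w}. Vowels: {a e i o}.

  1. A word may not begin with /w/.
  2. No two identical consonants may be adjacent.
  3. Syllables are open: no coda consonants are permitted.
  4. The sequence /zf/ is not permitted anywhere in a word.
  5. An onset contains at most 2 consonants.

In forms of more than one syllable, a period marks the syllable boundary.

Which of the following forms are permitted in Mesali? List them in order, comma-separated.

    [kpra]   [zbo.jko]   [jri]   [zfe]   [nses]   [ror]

[kpra] — violates constraint 5: syllable 1 onset /kpr/ has 3 consonants (> 2) → not permitted
[zbo.jko] — σ1 onset /zb/ (2C), coda /∅/ ok; σ2 onset /jk/ (2C), coda /∅/ ok → permitted
[jri] — σ1 onset /jr/ (2C), coda /∅/ ok → permitted
[zfe] — violates constraint 4: contains banned sequence /zf/ → not permitted
[nses] — violates constraint 3: syllable 1 coda /s/ has 1 consonant (> 0) → not permitted
[ror] — violates constraint 3: syllable 1 coda /r/ has 1 consonant (> 0) → not permitted

[zbo.jko], [jri]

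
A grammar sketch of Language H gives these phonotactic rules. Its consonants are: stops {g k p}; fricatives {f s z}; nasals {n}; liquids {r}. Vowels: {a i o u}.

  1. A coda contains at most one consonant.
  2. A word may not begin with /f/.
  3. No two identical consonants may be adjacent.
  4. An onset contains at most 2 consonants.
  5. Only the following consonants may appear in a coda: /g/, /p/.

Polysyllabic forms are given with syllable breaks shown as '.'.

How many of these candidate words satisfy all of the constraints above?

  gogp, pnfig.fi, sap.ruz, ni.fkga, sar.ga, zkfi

gogp — violates constraint 1: syllable 1 coda /gp/ has 2 consonants (> 1) → illicit
pnfig.fi — violates constraint 4: syllable 1 onset /pnf/ has 3 consonants (> 2) → illicit
sap.ruz — violates constraint 5: syllable 2 coda contains /z/, which is not a licensed coda consonant → illicit
ni.fkga — violates constraint 4: syllable 2 onset /fkg/ has 3 consonants (> 2) → illicit
sar.ga — violates constraint 5: syllable 1 coda contains /r/, which is not a licensed coda consonant → illicit
zkfi — violates constraint 4: syllable 1 onset /zkf/ has 3 consonants (> 2) → illicit
No form is licit → 0.

0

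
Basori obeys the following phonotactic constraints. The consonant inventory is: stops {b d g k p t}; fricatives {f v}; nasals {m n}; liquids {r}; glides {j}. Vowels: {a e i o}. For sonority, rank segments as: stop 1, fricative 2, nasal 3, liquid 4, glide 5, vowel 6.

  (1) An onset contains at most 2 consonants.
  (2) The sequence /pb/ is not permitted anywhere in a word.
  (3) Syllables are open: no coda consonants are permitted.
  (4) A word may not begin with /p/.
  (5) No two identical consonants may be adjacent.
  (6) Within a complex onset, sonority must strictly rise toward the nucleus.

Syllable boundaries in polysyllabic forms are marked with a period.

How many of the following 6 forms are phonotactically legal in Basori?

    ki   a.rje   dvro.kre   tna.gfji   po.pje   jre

2

ki — σ1 onset /k/, coda /∅/ ok → phonotactically legal
a.rje — σ1 onset /∅/, coda /∅/ ok; σ2 onset /rj/ (4→5 rises), coda /∅/ ok → phonotactically legal
dvro.kre — violates constraint 1: syllable 1 onset /dvr/ has 3 consonants (> 2) → phonotactically illegal
tna.gfji — violates constraint 1: syllable 2 onset /gfj/ has 3 consonants (> 2) → phonotactically illegal
po.pje — violates constraint 4: word begins with /p/ → phonotactically illegal
jre — violates constraint 6: syllable 1 onset /jr/: /j/ (glide, 5) → /r/ (liquid, 4) does not rise → phonotactically illegal
Phonotactically legal: ki, a.rje → 2.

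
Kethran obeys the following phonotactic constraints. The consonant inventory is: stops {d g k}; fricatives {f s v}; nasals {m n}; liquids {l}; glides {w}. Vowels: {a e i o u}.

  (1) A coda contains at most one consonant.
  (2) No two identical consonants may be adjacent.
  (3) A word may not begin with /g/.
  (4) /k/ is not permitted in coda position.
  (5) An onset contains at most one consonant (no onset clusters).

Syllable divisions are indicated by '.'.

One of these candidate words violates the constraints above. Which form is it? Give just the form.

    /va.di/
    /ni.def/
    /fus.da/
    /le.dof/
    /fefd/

/va.di/ — σ1 onset /v/, coda /∅/ ok; σ2 onset /d/, coda /∅/ ok → phonotactically legal
/ni.def/ — σ1 onset /n/, coda /∅/ ok; σ2 onset /d/, coda /f/ ok → phonotactically legal
/fus.da/ — σ1 onset /f/, coda /s/ ok; σ2 onset /d/, coda /∅/ ok → phonotactically legal
/le.dof/ — σ1 onset /l/, coda /∅/ ok; σ2 onset /d/, coda /f/ ok → phonotactically legal
/fefd/ — violates constraint 1: syllable 1 coda /fd/ has 2 consonants (> 1) → phonotactically illegal

/fefd/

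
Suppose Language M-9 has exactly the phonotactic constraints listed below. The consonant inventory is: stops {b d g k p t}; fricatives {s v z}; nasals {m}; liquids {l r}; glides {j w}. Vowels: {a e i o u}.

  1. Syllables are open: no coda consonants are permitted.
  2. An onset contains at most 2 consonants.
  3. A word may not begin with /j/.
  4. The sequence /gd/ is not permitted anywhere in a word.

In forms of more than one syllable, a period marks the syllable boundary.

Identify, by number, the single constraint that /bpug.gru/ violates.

/bpug.gru/: syllable 1 coda /g/ has 1 consonant (> 0).
This is a violation of constraint 1: "Syllables are open: no coda consonants are permitted."
The remaining constraints (2, 3, 4) are satisfied.

1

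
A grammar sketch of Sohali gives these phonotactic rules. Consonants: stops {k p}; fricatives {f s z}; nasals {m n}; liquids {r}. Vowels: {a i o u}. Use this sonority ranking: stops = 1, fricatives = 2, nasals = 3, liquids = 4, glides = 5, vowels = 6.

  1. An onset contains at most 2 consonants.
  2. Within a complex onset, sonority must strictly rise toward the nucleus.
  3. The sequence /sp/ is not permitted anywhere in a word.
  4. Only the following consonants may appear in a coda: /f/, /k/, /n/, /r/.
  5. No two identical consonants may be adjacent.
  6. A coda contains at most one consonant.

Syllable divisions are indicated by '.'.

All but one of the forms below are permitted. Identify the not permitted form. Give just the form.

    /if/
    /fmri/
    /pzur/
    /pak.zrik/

/if/ — σ1 onset /∅/, coda /f/ ok → permitted
/fmri/ — violates constraint 1: syllable 1 onset /fmr/ has 3 consonants (> 2) → not permitted
/pzur/ — σ1 onset /pz/ (1→2 rises), coda /r/ ok → permitted
/pak.zrik/ — σ1 onset /p/, coda /k/ ok; σ2 onset /zr/ (2→4 rises), coda /k/ ok → permitted

/fmri/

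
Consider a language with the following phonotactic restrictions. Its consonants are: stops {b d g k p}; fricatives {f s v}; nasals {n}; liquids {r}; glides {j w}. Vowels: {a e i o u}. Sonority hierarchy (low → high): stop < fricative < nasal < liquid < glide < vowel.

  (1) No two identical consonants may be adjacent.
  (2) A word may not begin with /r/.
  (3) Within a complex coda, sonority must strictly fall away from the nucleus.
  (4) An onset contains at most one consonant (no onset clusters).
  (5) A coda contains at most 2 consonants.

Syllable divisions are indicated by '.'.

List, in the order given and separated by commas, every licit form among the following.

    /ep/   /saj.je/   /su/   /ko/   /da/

/ep/ — σ1 onset /∅/, coda /p/ ok → licit
/saj.je/ — violates constraint 1: adjacent identical consonants /jj/ → illicit
/su/ — σ1 onset /s/, coda /∅/ ok → licit
/ko/ — σ1 onset /k/, coda /∅/ ok → licit
/da/ — σ1 onset /d/, coda /∅/ ok → licit

/ep/, /su/, /ko/, /da/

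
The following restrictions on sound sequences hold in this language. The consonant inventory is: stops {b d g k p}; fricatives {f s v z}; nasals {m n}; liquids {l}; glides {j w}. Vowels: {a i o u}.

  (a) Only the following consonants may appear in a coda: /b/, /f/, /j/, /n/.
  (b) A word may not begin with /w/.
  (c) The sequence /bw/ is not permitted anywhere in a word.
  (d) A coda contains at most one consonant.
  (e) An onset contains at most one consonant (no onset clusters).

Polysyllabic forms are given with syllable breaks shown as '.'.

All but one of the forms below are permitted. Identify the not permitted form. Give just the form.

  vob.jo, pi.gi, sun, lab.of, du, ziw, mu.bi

vob.jo — σ1 onset /v/, coda /b/ ok; σ2 onset /j/, coda /∅/ ok → permitted
pi.gi — σ1 onset /p/, coda /∅/ ok; σ2 onset /g/, coda /∅/ ok → permitted
sun — σ1 onset /s/, coda /n/ ok → permitted
lab.of — σ1 onset /l/, coda /b/ ok; σ2 onset /∅/, coda /f/ ok → permitted
du — σ1 onset /d/, coda /∅/ ok → permitted
ziw — violates constraint (a): syllable 1 coda contains /w/, which is not a licensed coda consonant → not permitted
mu.bi — σ1 onset /m/, coda /∅/ ok; σ2 onset /b/, coda /∅/ ok → permitted

ziw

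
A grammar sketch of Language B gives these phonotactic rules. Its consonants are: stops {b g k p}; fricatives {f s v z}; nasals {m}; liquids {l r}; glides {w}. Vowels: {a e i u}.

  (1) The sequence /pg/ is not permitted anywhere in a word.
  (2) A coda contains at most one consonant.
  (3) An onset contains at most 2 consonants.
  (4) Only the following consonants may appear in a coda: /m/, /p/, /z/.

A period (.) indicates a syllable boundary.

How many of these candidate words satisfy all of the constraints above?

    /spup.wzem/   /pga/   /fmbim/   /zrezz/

/spup.wzem/ — σ1 onset /sp/ (2C), coda /p/ ok; σ2 onset /wz/ (2C), coda /m/ ok → phonotactically legal
/pga/ — violates constraint 1: contains banned sequence /pg/ → phonotactically illegal
/fmbim/ — violates constraint 3: syllable 1 onset /fmb/ has 3 consonants (> 2) → phonotactically illegal
/zrezz/ — violates constraint 2: syllable 1 coda /zz/ has 2 consonants (> 1) → phonotactically illegal
Phonotactically legal: /spup.wzem/ → 1.

1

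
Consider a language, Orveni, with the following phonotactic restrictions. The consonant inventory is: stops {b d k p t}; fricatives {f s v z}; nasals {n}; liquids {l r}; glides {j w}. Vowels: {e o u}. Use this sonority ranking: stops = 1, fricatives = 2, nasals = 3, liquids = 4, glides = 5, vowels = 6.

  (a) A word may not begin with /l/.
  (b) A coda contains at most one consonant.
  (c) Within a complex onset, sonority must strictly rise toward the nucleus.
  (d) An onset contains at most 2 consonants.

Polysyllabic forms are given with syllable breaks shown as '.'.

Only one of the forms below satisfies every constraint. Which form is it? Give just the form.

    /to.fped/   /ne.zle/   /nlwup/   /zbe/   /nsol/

/to.fped/ — violates constraint (c): syllable 2 onset /fp/: /f/ (fricative, 2) → /p/ (stop, 1) does not rise → illicit
/ne.zle/ — σ1 onset /n/, coda /∅/ ok; σ2 onset /zl/ (2→4 rises), coda /∅/ ok → licit
/nlwup/ — violates constraint (d): syllable 1 onset /nlw/ has 3 consonants (> 2) → illicit
/zbe/ — violates constraint (c): syllable 1 onset /zb/: /z/ (fricative, 2) → /b/ (stop, 1) does not rise → illicit
/nsol/ — violates constraint (c): syllable 1 onset /ns/: /n/ (nasal, 3) → /s/ (fricative, 2) does not rise → illicit

/ne.zle/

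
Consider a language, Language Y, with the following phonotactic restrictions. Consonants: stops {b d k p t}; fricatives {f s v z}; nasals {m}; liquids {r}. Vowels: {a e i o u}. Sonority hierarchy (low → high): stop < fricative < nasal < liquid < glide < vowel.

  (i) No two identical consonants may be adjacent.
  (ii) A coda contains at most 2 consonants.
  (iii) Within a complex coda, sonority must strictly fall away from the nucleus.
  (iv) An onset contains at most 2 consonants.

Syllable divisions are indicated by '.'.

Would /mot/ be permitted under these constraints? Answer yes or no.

yes

/mot/ — σ1 onset /m/, coda /t/ ok → permitted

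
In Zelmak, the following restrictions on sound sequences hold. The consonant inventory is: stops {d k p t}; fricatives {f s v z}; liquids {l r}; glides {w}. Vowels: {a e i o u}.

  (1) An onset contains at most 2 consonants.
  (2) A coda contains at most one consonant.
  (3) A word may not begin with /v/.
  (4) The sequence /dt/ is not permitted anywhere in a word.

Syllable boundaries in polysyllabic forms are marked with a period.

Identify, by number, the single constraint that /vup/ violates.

3

/vup/: word begins with /v/.
This is a violation of constraint 3: "A word may not begin with /v/."
The remaining constraints (1, 2, 4) are satisfied.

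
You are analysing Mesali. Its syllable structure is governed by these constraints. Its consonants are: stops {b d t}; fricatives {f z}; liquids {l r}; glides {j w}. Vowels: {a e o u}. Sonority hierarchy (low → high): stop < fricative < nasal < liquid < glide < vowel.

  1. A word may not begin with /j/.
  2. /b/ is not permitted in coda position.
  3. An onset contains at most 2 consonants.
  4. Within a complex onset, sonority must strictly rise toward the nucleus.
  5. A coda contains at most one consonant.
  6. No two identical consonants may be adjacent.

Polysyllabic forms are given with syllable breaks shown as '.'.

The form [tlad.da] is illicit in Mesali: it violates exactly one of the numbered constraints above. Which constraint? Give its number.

[tlad.da]: adjacent identical consonants /dd/.
This is a violation of constraint 6: "No two identical consonants may be adjacent."
The remaining constraints (1, 2, 3, 4, 5) are satisfied.

6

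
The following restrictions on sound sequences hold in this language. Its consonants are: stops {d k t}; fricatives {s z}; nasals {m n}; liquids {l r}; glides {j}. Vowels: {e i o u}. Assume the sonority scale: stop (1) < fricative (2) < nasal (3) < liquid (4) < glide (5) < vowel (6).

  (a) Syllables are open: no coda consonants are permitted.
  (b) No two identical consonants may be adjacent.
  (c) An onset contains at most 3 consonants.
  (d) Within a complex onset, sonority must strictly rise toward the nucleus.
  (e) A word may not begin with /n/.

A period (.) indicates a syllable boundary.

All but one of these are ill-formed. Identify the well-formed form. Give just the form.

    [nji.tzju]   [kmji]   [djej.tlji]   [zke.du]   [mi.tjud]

[nji.tzju] — violates constraint (e): word begins with /n/ → ill-formed
[kmji] — σ1 onset /kmj/ (1→3→5 rises), coda /∅/ ok → well-formed
[djej.tlji] — violates constraint (a): syllable 1 coda /j/ has 1 consonant (> 0) → ill-formed
[zke.du] — violates constraint (d): syllable 1 onset /zk/: /z/ (fricative, 2) → /k/ (stop, 1) does not rise → ill-formed
[mi.tjud] — violates constraint (a): syllable 2 coda /d/ has 1 consonant (> 0) → ill-formed

[kmji]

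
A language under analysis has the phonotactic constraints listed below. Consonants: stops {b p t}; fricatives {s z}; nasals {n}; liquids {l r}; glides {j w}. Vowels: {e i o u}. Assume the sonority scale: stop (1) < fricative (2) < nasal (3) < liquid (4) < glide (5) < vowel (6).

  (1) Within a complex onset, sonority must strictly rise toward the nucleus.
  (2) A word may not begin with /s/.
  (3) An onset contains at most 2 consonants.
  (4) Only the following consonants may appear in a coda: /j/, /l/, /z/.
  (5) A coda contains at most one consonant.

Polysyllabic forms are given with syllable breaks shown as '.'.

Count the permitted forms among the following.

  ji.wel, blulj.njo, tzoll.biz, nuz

2

ji.wel — σ1 onset /j/, coda /∅/ ok; σ2 onset /w/, coda /l/ ok → permitted
blulj.njo — violates constraint 5: syllable 1 coda /lj/ has 2 consonants (> 1) → not permitted
tzoll.biz — violates constraint 5: syllable 1 coda /ll/ has 2 consonants (> 1) → not permitted
nuz — σ1 onset /n/, coda /z/ ok → permitted
Permitted: ji.wel, nuz → 2.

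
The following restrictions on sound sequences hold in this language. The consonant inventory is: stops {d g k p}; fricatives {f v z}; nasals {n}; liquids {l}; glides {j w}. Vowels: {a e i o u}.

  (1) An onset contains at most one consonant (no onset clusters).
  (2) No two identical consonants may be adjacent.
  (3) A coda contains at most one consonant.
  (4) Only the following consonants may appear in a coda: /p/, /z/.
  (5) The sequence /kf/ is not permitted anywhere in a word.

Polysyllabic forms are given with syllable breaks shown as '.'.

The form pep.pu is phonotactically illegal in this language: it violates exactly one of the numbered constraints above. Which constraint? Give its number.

2

pep.pu: adjacent identical consonants /pp/.
This is a violation of constraint 2: "No two identical consonants may be adjacent."
The remaining constraints (1, 3, 4, 5) are satisfied.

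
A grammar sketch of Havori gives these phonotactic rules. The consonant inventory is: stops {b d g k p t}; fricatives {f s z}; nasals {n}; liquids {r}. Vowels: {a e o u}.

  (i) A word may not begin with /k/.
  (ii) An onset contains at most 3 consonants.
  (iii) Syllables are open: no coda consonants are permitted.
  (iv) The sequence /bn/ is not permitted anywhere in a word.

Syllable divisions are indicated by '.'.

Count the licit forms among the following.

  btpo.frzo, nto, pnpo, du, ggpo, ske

btpo.frzo — σ1 onset /btp/ (3C), coda /∅/ ok; σ2 onset /frz/ (3C), coda /∅/ ok → licit
nto — σ1 onset /nt/ (2C), coda /∅/ ok → licit
pnpo — σ1 onset /pnp/ (3C), coda /∅/ ok → licit
du — σ1 onset /d/, coda /∅/ ok → licit
ggpo — σ1 onset /ggp/ (3C), coda /∅/ ok → licit
ske — σ1 onset /sk/ (2C), coda /∅/ ok → licit
Licit: btpo.frzo, nto, pnpo, du, ggpo, ske → 6.

6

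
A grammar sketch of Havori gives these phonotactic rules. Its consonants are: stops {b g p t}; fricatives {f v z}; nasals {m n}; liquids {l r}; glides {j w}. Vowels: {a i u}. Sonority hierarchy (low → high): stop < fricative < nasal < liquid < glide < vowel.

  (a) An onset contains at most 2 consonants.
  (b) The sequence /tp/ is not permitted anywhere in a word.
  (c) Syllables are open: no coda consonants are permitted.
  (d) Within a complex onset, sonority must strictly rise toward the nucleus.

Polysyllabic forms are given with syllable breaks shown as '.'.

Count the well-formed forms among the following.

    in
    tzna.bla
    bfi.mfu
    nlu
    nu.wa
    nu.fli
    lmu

in — violates constraint (c): syllable 1 coda /n/ has 1 consonant (> 0) → ill-formed
tzna.bla — violates constraint (a): syllable 1 onset /tzn/ has 3 consonants (> 2) → ill-formed
bfi.mfu — violates constraint (d): syllable 2 onset /mf/: /m/ (nasal, 3) → /f/ (fricative, 2) does not rise → ill-formed
nlu — σ1 onset /nl/ (3→4 rises), coda /∅/ ok → well-formed
nu.wa — σ1 onset /n/, coda /∅/ ok; σ2 onset /w/, coda /∅/ ok → well-formed
nu.fli — σ1 onset /n/, coda /∅/ ok; σ2 onset /fl/ (2→4 rises), coda /∅/ ok → well-formed
lmu — violates constraint (d): syllable 1 onset /lm/: /l/ (liquid, 4) → /m/ (nasal, 3) does not rise → ill-formed
Well-formed: nlu, nu.wa, nu.fli → 3.

3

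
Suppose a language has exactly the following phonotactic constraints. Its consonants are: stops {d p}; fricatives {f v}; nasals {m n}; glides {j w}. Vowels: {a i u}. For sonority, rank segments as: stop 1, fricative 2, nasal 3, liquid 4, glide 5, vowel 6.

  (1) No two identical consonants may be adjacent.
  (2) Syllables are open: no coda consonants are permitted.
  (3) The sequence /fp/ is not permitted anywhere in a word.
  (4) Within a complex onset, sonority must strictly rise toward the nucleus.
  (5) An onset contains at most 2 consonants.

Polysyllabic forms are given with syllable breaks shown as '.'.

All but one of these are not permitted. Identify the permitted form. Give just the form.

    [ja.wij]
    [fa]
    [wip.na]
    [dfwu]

[fa]

[ja.wij] — violates constraint 2: syllable 2 coda /j/ has 1 consonant (> 0) → not permitted
[fa] — σ1 onset /f/, coda /∅/ ok → permitted
[wip.na] — violates constraint 2: syllable 1 coda /p/ has 1 consonant (> 0) → not permitted
[dfwu] — violates constraint 5: syllable 1 onset /dfw/ has 3 consonants (> 2) → not permitted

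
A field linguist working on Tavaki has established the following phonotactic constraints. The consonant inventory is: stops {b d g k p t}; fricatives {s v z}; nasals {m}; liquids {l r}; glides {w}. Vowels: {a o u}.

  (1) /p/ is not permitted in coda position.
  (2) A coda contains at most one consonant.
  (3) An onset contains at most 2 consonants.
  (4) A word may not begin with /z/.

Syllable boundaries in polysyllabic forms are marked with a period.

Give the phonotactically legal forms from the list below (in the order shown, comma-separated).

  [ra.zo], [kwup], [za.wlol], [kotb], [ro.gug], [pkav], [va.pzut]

[ra.zo], [ro.gug], [pkav], [va.pzut]

[ra.zo] — σ1 onset /r/, coda /∅/ ok; σ2 onset /z/, coda /∅/ ok → phonotactically legal
[kwup] — violates constraint 1: syllable 1 coda contains /p/ → phonotactically illegal
[za.wlol] — violates constraint 4: word begins with /z/ → phonotactically illegal
[kotb] — violates constraint 2: syllable 1 coda /tb/ has 2 consonants (> 1) → phonotactically illegal
[ro.gug] — σ1 onset /r/, coda /∅/ ok; σ2 onset /g/, coda /g/ ok → phonotactically legal
[pkav] — σ1 onset /pk/ (2C), coda /v/ ok → phonotactically legal
[va.pzut] — σ1 onset /v/, coda /∅/ ok; σ2 onset /pz/ (2C), coda /t/ ok → phonotactically legal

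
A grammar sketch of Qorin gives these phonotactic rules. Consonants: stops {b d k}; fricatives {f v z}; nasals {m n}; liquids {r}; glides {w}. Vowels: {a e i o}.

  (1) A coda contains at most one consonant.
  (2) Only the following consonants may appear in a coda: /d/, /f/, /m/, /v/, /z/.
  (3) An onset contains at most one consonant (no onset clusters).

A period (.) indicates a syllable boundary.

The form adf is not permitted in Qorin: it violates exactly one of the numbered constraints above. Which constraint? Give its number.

adf: syllable 1 coda /df/ has 2 consonants (> 1).
This is a violation of constraint 1: "A coda contains at most one consonant."
The remaining constraints (2, 3) are satisfied.

1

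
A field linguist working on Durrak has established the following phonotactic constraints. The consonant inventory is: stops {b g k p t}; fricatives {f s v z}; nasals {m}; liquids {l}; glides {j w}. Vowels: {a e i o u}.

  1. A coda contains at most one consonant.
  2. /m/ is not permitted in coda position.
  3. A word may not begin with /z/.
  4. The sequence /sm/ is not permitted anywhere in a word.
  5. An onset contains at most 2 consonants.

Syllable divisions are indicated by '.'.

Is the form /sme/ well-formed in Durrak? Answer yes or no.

no

/sme/ — violates constraint 4: contains banned sequence /sm/ → ill-formed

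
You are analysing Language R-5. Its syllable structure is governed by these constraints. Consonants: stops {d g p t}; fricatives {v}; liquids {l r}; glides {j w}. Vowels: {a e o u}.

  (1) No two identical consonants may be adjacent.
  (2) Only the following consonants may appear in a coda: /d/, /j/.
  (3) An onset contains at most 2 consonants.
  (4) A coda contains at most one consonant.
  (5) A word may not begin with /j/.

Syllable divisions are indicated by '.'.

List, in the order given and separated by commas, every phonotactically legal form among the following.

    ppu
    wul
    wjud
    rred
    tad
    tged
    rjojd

wjud, tad, tged

ppu — violates constraint 1: adjacent identical consonants /pp/ → phonotactically illegal
wul — violates constraint 2: syllable 1 coda contains /l/, which is not a licensed coda consonant → phonotactically illegal
wjud — σ1 onset /wj/ (2C), coda /d/ ok → phonotactically legal
rred — violates constraint 1: adjacent identical consonants /rr/ → phonotactically illegal
tad — σ1 onset /t/, coda /d/ ok → phonotactically legal
tged — σ1 onset /tg/ (2C), coda /d/ ok → phonotactically legal
rjojd — violates constraint 4: syllable 1 coda /jd/ has 2 consonants (> 1) → phonotactically illegal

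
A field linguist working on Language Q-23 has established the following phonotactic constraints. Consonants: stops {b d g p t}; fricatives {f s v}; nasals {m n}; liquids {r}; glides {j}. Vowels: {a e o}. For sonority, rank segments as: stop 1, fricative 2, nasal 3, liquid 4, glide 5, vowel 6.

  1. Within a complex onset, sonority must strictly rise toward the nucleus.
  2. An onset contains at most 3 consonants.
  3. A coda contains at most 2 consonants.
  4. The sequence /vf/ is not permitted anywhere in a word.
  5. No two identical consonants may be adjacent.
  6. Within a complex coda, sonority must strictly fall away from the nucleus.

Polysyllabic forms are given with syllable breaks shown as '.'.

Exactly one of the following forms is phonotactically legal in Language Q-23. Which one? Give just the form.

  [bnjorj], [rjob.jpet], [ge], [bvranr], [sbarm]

[bnjorj] — violates constraint 6: syllable 1 coda /rj/: /r/ (liquid, 4) → /j/ (glide, 5) does not fall → phonotactically illegal
[rjob.jpet] — violates constraint 1: syllable 2 onset /jp/: /j/ (glide, 5) → /p/ (stop, 1) does not rise → phonotactically illegal
[ge] — σ1 onset /g/, coda /∅/ ok → phonotactically legal
[bvranr] — violates constraint 6: syllable 1 coda /nr/: /n/ (nasal, 3) → /r/ (liquid, 4) does not fall → phonotactically illegal
[sbarm] — violates constraint 1: syllable 1 onset /sb/: /s/ (fricative, 2) → /b/ (stop, 1) does not rise → phonotactically illegal

[ge]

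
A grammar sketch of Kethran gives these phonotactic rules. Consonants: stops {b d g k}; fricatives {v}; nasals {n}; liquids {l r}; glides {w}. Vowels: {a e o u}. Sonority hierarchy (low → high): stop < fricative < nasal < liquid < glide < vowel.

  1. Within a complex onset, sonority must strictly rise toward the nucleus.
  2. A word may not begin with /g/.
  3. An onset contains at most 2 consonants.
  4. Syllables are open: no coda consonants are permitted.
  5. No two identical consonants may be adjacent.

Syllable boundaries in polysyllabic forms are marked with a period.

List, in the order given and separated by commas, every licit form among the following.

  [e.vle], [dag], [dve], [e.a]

[e.vle] — σ1 onset /∅/, coda /∅/ ok; σ2 onset /vl/ (2→4 rises), coda /∅/ ok → licit
[dag] — violates constraint 4: syllable 1 coda /g/ has 1 consonant (> 0) → illicit
[dve] — σ1 onset /dv/ (1→2 rises), coda /∅/ ok → licit
[e.a] — σ1 onset /∅/, coda /∅/ ok; σ2 onset /∅/, coda /∅/ ok → licit

[e.vle], [dve], [e.a]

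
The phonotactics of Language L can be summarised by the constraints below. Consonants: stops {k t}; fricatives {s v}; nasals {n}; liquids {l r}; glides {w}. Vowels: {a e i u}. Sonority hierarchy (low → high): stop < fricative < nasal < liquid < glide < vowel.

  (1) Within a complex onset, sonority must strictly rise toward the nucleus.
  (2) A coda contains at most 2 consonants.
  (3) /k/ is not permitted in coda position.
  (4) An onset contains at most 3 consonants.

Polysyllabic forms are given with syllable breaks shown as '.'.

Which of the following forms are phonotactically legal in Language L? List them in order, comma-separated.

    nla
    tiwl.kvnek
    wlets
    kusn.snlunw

nla, kusn.snlunw

nla — σ1 onset /nl/ (3→4 rises), coda /∅/ ok → phonotactically legal
tiwl.kvnek — violates constraint 3: syllable 2 coda contains /k/ → phonotactically illegal
wlets — violates constraint 1: syllable 1 onset /wl/: /w/ (glide, 5) → /l/ (liquid, 4) does not rise → phonotactically illegal
kusn.snlunw — σ1 onset /k/, coda /sn/ (2C) ok; σ2 onset /snl/ (2→3→4 rises), coda /nw/ (2C) ok → phonotactically legal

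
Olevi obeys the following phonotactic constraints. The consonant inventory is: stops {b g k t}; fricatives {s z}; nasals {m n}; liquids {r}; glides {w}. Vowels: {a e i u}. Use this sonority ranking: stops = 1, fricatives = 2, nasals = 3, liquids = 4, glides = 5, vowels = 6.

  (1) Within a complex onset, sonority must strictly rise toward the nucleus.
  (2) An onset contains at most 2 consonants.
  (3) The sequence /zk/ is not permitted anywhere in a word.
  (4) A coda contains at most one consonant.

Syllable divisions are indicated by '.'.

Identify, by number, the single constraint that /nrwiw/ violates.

/nrwiw/: syllable 1 onset /nrw/ has 3 consonants (> 2).
This is a violation of constraint 2: "An onset contains at most 2 consonants."
The remaining constraints (1, 3, 4) are satisfied.

2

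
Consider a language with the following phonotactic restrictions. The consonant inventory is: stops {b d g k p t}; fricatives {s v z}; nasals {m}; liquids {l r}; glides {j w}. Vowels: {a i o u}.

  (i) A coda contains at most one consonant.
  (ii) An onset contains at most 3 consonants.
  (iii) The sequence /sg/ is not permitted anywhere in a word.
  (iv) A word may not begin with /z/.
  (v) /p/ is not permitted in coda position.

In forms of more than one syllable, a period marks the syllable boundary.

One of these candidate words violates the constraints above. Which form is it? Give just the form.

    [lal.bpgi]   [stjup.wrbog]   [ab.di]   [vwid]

[lal.bpgi] — σ1 onset /l/, coda /l/ ok; σ2 onset /bpg/ (3C), coda /∅/ ok → well-formed
[stjup.wrbog] — violates constraint (v): syllable 1 coda contains /p/ → ill-formed
[ab.di] — σ1 onset /∅/, coda /b/ ok; σ2 onset /d/, coda /∅/ ok → well-formed
[vwid] — σ1 onset /vw/ (2C), coda /d/ ok → well-formed

[stjup.wrbog]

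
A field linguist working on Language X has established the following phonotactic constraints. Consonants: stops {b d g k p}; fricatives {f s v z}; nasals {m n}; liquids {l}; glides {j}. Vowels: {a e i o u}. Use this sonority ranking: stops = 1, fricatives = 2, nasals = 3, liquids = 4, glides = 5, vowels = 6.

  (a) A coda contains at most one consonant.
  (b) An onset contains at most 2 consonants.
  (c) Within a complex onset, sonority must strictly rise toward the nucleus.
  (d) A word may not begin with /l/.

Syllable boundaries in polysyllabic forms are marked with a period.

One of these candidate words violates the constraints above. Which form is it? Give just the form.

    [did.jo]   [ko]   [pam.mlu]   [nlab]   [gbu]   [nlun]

[gbu]

[did.jo] — σ1 onset /d/, coda /d/ ok; σ2 onset /j/, coda /∅/ ok → phonotactically legal
[ko] — σ1 onset /k/, coda /∅/ ok → phonotactically legal
[pam.mlu] — σ1 onset /p/, coda /m/ ok; σ2 onset /ml/ (3→4 rises), coda /∅/ ok → phonotactically legal
[nlab] — σ1 onset /nl/ (3→4 rises), coda /b/ ok → phonotactically legal
[gbu] — violates constraint (c): syllable 1 onset /gb/: /g/ (stop, 1) → /b/ (stop, 1) does not rise → phonotactically illegal
[nlun] — σ1 onset /nl/ (3→4 rises), coda /n/ ok → phonotactically legal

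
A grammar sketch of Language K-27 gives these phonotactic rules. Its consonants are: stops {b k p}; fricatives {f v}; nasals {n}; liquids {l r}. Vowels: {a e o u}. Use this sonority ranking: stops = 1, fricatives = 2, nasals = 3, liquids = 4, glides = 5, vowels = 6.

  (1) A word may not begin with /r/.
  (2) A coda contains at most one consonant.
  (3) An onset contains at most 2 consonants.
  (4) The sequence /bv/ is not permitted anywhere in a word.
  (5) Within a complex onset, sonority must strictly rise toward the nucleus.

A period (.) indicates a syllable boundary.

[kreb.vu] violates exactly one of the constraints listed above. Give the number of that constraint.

4

[kreb.vu]: contains banned sequence /bv/.
This is a violation of constraint 4: "The sequence /bv/ is not permitted anywhere in a word."
The remaining constraints (1, 2, 3, 5) are satisfied.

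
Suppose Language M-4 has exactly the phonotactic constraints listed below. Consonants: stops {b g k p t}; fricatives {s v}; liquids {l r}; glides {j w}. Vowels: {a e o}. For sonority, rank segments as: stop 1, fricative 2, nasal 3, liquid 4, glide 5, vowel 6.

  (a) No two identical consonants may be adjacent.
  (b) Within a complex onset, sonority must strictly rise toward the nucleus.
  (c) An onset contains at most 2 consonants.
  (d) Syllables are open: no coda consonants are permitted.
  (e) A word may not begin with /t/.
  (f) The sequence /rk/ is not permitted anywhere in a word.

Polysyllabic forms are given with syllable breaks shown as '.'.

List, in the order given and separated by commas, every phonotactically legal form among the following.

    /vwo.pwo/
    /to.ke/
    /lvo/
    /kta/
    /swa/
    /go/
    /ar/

/vwo.pwo/ — σ1 onset /vw/ (2→5 rises), coda /∅/ ok; σ2 onset /pw/ (1→5 rises), coda /∅/ ok → phonotactically legal
/to.ke/ — violates constraint (e): word begins with /t/ → phonotactically illegal
/lvo/ — violates constraint (b): syllable 1 onset /lv/: /l/ (liquid, 4) → /v/ (fricative, 2) does not rise → phonotactically illegal
/kta/ — violates constraint (b): syllable 1 onset /kt/: /k/ (stop, 1) → /t/ (stop, 1) does not rise → phonotactically illegal
/swa/ — σ1 onset /sw/ (2→5 rises), coda /∅/ ok → phonotactically legal
/go/ — σ1 onset /g/, coda /∅/ ok → phonotactically legal
/ar/ — violates constraint (d): syllable 1 coda /r/ has 1 consonant (> 0) → phonotactically illegal

/vwo.pwo/, /swa/, /go/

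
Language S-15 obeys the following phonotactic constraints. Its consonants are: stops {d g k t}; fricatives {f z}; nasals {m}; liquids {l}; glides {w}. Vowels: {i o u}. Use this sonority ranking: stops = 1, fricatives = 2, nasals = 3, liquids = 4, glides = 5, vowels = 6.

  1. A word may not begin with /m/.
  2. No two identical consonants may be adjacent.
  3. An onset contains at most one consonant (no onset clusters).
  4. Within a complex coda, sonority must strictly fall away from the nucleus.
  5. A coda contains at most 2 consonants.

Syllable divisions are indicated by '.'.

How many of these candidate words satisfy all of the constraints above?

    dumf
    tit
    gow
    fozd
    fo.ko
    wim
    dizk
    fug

8

dumf — σ1 onset /d/, coda /mf/ (3→2 falls) ok → permitted
tit — σ1 onset /t/, coda /t/ ok → permitted
gow — σ1 onset /g/, coda /w/ ok → permitted
fozd — σ1 onset /f/, coda /zd/ (2→1 falls) ok → permitted
fo.ko — σ1 onset /f/, coda /∅/ ok; σ2 onset /k/, coda /∅/ ok → permitted
wim — σ1 onset /w/, coda /m/ ok → permitted
dizk — σ1 onset /d/, coda /zk/ (2→1 falls) ok → permitted
fug — σ1 onset /f/, coda /g/ ok → permitted
Permitted: dumf, tit, gow, fozd, fo.ko, wim, dizk, fug → 8.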